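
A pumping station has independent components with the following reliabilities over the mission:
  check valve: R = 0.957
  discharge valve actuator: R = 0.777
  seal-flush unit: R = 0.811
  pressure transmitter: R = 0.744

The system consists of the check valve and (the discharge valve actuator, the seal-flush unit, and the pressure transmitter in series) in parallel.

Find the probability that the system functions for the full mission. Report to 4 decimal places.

0.9772

Series (discharge valve actuator, seal-flush unit, and pressure transmitter): 0.777000 × 0.811000 × 0.744000 = 0.468829
Parallel (check valve and [0.468829]): 1 − (1 − 0.957000)(1 − 0.468829) = 0.9772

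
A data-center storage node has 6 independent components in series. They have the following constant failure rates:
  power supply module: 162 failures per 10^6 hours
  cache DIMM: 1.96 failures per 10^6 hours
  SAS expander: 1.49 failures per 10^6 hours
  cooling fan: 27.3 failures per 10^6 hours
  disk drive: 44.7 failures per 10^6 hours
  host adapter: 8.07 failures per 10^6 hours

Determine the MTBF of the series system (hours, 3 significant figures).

Series of exponential components: λ_sys = Σ λ_i
λ_sys = 0.000162 + 0.00000196 + 0.00000149 + 0.0000273 + 0.0000447 + 0.00000807 = 2.4552e-04 /h
MTBF = 1 / λ_sys = 4070 h

4070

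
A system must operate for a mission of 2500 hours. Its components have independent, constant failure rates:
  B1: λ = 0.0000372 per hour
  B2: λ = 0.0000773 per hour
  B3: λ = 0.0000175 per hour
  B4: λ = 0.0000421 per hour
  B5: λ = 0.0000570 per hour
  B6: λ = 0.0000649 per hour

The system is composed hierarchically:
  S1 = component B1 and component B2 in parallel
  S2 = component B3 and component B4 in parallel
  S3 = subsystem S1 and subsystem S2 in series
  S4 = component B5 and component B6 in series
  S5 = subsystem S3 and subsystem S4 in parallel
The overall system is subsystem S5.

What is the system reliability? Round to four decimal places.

0.9948

R(B1) = exp(−0.0000372 × 2500) = 0.911194
R(B2) = exp(−0.0000773 × 2500) = 0.824276
R(B3) = exp(−0.0000175 × 2500) = 0.957193
R(B4) = exp(−0.0000421 × 2500) = 0.900099
R(B5) = exp(−0.0000570 × 2500) = 0.867188
R(B6) = exp(−0.0000649 × 2500) = 0.850229
Parallel (B1 and B2): 1 − (1 − 0.911194)(1 − 0.824276) = 0.984395
Parallel (B3 and B4): 1 − (1 − 0.957193)(1 − 0.900099) = 0.995724
Series ([0.984395] and [0.995724]): 0.984395 × 0.995724 = 0.980186
Series (B5 and B6): 0.867188 × 0.850229 = 0.737308
Parallel ([0.980186] and [0.737308]): 1 − (1 − 0.980186)(1 − 0.737308) = 0.9948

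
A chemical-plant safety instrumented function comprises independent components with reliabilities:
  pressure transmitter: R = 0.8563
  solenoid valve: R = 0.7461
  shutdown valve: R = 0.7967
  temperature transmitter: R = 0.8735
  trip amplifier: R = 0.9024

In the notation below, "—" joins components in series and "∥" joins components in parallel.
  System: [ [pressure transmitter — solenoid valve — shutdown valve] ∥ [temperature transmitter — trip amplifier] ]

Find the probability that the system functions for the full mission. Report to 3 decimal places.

Series (pressure transmitter, solenoid valve, and shutdown valve): 0.85630 × 0.74610 × 0.79670 = 0.50900
Series (temperature transmitter and trip amplifier): 0.87350 × 0.90240 = 0.78825
Parallel ([0.50900] and [0.78825]): 1 − (1 − 0.50900)(1 − 0.78825) = 0.896

0.896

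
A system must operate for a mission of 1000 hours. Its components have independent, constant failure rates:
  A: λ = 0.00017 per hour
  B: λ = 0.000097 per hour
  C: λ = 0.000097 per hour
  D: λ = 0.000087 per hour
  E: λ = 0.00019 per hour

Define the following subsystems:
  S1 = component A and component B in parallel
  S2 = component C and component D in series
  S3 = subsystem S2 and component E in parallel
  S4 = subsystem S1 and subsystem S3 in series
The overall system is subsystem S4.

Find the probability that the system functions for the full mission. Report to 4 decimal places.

R(A) = exp(−0.00017 × 1000) = 0.843665
R(B) = exp(−0.000097 × 1000) = 0.907556
R(C) = exp(−0.000097 × 1000) = 0.907556
R(D) = exp(−0.000087 × 1000) = 0.916677
R(E) = exp(−0.00019 × 1000) = 0.826959
Parallel (A and B): 1 − (1 − 0.843665)(1 − 0.907556) = 0.985548
Series (C and D): 0.907556 × 0.916677 = 0.831936
Parallel ([0.831936] and E): 1 − (1 − 0.831936)(1 − 0.826959) = 0.970918
Series ([0.985548] and [0.970918]): 0.985548 × 0.970918 = 0.9569

0.9569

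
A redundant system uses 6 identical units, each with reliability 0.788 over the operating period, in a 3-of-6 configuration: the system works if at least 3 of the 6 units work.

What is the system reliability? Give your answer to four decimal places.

R = Σ_{i=3}^{6} C(6,i) p^i (1−p)^{6−i} with p = 0.788
C(6,3)·0.788^3·0.212^3 = 0.093243
C(6,4)·0.788^4·0.212^2 = 0.259937
C(6,5)·0.788^5·0.212^1 = 0.386472
C(6,6)·0.788^6·0.212^0 = 0.239418
Sum = 0.9791

0.9791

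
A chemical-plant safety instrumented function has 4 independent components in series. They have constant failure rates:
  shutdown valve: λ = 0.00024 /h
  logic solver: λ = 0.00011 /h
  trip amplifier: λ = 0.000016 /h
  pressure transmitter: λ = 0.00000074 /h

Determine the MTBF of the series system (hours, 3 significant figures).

Series of exponential components: λ_sys = Σ λ_i
λ_sys = 0.00024 + 0.00011 + 0.000016 + 0.00000074 = 3.6674e-04 /h
MTBF = 1 / λ_sys = 2730 h

2730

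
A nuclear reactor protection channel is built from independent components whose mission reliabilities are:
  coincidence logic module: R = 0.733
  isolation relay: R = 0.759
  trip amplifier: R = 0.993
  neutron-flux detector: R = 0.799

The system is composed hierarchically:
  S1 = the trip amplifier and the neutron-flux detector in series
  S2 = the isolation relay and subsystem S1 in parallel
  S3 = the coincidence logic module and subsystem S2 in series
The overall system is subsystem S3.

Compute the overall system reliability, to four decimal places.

Series (trip amplifier and neutron-flux detector): 0.993000 × 0.799000 = 0.793407
Parallel (isolation relay and [0.793407]): 1 − (1 − 0.759000)(1 − 0.793407) = 0.950211
Series (coincidence logic module and [0.950211]): 0.733000 × 0.950211 = 0.6965

0.6965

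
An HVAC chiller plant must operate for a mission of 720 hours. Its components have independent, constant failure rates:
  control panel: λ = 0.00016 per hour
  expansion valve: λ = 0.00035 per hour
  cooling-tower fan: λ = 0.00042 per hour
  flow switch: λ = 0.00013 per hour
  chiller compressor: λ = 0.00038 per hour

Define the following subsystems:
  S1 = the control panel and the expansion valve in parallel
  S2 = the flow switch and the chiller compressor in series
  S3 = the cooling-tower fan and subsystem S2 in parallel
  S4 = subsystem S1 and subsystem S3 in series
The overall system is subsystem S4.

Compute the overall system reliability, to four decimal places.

R(control panel) = exp(−0.00016 × 720) = 0.891188
R(expansion valve) = exp(−0.00035 × 720) = 0.777245
R(cooling-tower fan) = exp(−0.00042 × 720) = 0.739042
R(flow switch) = exp(−0.00013 × 720) = 0.910647
R(chiller compressor) = exp(−0.00038 × 720) = 0.760636
Parallel (control panel and expansion valve): 1 − (1 − 0.891188)(1 − 0.777245) = 0.975762
Series (flow switch and chiller compressor): 0.910647 × 0.760636 = 0.692671
Parallel (cooling-tower fan and [0.692671]): 1 − (1 − 0.739042)(1 − 0.692671) = 0.919800
Series ([0.975762] and [0.919800]): 0.975762 × 0.919800 = 0.8975

0.8975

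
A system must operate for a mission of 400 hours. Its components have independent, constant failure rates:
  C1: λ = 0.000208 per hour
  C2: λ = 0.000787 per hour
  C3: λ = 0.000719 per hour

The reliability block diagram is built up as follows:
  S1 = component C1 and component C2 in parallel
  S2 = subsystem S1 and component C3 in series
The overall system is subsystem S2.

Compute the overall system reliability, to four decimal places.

R(C1) = exp(−0.000208 × 400) = 0.920167
R(C2) = exp(−0.000787 × 400) = 0.729935
R(C3) = exp(−0.000719 × 400) = 0.750062
Parallel (C1 and C2): 1 − (1 − 0.920167)(1 − 0.729935) = 0.978440
Series ([0.978440] and C3): 0.978440 × 0.750062 = 0.7339

0.7339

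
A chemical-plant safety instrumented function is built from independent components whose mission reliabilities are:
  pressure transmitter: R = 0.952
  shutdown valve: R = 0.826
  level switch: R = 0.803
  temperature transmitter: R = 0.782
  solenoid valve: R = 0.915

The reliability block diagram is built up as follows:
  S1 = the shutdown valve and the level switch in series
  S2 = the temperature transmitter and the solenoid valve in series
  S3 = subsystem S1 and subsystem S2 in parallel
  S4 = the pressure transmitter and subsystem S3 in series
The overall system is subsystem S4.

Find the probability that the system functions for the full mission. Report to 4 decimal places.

Series (shutdown valve and level switch): 0.826000 × 0.803000 = 0.663278
Series (temperature transmitter and solenoid valve): 0.782000 × 0.915000 = 0.715530
Parallel ([0.663278] and [0.715530]): 1 − (1 − 0.663278)(1 − 0.715530) = 0.904213
Series (pressure transmitter and [0.904213]): 0.952000 × 0.904213 = 0.8608

0.8608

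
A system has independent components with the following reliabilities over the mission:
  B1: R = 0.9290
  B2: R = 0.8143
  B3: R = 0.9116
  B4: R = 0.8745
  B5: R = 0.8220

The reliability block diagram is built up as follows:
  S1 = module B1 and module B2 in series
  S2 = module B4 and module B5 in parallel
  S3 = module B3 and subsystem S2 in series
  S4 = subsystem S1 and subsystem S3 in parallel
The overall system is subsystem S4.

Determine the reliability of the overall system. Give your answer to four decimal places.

Series (B1 and B2): 0.929000 × 0.814300 = 0.756485
Parallel (B4 and B5): 1 − (1 − 0.874500)(1 − 0.822000) = 0.977661
Series (B3 and [0.977661]): 0.911600 × 0.977661 = 0.891236
Parallel ([0.756485] and [0.891236]): 1 − (1 − 0.756485)(1 − 0.891236) = 0.9735

0.9735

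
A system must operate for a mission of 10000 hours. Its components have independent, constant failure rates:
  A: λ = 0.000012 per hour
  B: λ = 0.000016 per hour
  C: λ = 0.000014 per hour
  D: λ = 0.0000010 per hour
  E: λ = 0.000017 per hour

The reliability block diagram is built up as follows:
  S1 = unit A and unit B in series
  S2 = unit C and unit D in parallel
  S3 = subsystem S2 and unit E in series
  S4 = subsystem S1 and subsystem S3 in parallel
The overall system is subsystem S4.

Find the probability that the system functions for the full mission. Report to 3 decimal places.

R(A) = exp(−0.000012 × 10000) = 0.88692
R(B) = exp(−0.000016 × 10000) = 0.85214
R(C) = exp(−0.000014 × 10000) = 0.86936
R(D) = exp(−0.0000010 × 10000) = 0.99005
R(E) = exp(−0.000017 × 10000) = 0.84366
Series (A and B): 0.88692 × 0.85214 = 0.75578
Parallel (C and D): 1 − (1 − 0.86936)(1 − 0.99005) = 0.99870
Series ([0.99870] and E): 0.99870 × 0.84366 = 0.84256
Parallel ([0.75578] and [0.84256]): 1 − (1 − 0.75578)(1 − 0.84256) = 0.962

0.962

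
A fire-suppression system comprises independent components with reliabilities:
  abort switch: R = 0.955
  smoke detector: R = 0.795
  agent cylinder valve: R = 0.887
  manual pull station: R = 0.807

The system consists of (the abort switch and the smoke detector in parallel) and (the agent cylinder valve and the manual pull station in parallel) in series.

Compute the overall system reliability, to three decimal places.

Parallel (abort switch and smoke detector): 1 − (1 − 0.95500)(1 − 0.79500) = 0.99078
Parallel (agent cylinder valve and manual pull station): 1 − (1 − 0.88700)(1 − 0.80700) = 0.97819
Series ([0.99078] and [0.97819]): 0.99078 × 0.97819 = 0.969

0.969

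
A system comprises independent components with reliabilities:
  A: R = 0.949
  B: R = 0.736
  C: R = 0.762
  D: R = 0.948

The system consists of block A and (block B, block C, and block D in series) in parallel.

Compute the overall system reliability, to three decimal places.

Series (B, C, and D): 0.73600 × 0.76200 × 0.94800 = 0.53167
Parallel (A and [0.53167]): 1 − (1 − 0.94900)(1 − 0.53167) = 0.976

0.976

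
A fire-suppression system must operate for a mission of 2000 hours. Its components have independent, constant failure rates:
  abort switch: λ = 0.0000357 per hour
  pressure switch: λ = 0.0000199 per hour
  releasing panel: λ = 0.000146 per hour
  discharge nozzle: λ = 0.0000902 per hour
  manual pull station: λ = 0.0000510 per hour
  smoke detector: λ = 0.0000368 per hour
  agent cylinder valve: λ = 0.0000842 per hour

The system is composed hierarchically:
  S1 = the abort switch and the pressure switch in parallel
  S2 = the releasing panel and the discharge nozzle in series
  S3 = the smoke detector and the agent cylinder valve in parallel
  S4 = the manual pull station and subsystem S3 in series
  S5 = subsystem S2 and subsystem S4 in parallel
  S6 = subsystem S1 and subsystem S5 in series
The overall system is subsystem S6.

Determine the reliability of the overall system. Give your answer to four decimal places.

0.9572

R(abort switch) = exp(−0.0000357 × 2000) = 0.931089
R(pressure switch) = exp(−0.0000199 × 2000) = 0.960982
R(releasing panel) = exp(−0.000146 × 2000) = 0.746769
R(discharge nozzle) = exp(−0.0000902 × 2000) = 0.834936
R(manual pull station) = exp(−0.0000510 × 2000) = 0.903030
R(smoke detector) = exp(−0.0000368 × 2000) = 0.929043
R(agent cylinder valve) = exp(−0.0000842 × 2000) = 0.845016
Parallel (abort switch and pressure switch): 1 − (1 − 0.931089)(1 − 0.960982) = 0.997311
Series (releasing panel and discharge nozzle): 0.746769 × 0.834936 = 0.623504
Parallel (smoke detector and agent cylinder valve): 1 − (1 − 0.929043)(1 − 0.845016) = 0.989003
Series (manual pull station and [0.989003]): 0.903030 × 0.989003 = 0.893099
Parallel ([0.623504] and [0.893099]): 1 − (1 − 0.623504)(1 − 0.893099) = 0.959752
Series ([0.997311] and [0.959752]): 0.997311 × 0.959752 = 0.9572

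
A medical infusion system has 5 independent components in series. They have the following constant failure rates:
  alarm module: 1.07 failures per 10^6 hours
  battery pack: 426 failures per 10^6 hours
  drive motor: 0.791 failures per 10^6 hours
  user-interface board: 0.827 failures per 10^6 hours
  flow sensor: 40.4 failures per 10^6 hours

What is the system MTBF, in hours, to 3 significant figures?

Series of exponential components: λ_sys = Σ λ_i
λ_sys = 0.00000107 + 0.000426 + 0.000000791 + 0.000000827 + 0.0000404 = 4.6909e-04 /h
MTBF = 1 / λ_sys = 2130 h

2130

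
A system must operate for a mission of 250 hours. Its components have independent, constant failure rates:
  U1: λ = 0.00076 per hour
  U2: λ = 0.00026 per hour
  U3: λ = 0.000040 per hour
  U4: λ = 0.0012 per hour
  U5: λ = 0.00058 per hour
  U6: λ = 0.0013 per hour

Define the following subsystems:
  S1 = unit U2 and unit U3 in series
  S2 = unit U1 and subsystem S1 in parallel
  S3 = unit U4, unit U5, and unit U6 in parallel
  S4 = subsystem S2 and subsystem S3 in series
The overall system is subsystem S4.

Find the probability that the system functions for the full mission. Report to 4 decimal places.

0.9779

R(U1) = exp(−0.00076 × 250) = 0.826959
R(U2) = exp(−0.00026 × 250) = 0.937067
R(U3) = exp(−0.000040 × 250) = 0.990050
R(U4) = exp(−0.0012 × 250) = 0.740818
R(U5) = exp(−0.00058 × 250) = 0.865022
R(U6) = exp(−0.0013 × 250) = 0.722527
Series (U2 and U3): 0.937067 × 0.990050 = 0.927743
Parallel (U1 and [0.927743]): 1 − (1 − 0.826959)(1 − 0.927743) = 0.987497
Parallel (U4, U5, and U6): 1 − (1 − 0.740818)(1 − 0.865022)(1 − 0.722527) = 0.990293
Series ([0.987497] and [0.990293]): 0.987497 × 0.990293 = 0.9779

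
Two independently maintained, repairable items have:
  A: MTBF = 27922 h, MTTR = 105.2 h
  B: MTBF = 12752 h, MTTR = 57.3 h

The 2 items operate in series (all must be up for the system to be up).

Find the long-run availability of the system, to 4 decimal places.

0.9918

A(A) = MTBF/(MTBF+MTTR) = 27922/(27922+105.2) = 0.996247
A(B) = MTBF/(MTBF+MTTR) = 12752/(12752+57.3) = 0.995527
Series availability: 0.996247 × 0.995527 = 0.9918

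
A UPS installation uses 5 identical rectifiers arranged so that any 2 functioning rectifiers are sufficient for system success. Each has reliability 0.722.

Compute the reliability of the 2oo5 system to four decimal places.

0.9768

R = Σ_{i=2}^{5} C(5,i) p^i (1−p)^{5−i} with p = 0.722
C(5,2)·0.722^2·0.278^3 = 0.111998
C(5,3)·0.722^3·0.278^2 = 0.290872
C(5,4)·0.722^4·0.278^1 = 0.377714
C(5,5)·0.722^5·0.278^0 = 0.196194
Sum = 0.9768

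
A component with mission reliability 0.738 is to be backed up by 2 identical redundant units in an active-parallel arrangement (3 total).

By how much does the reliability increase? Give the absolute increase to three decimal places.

0.244

R_before = 0.738
R_after = 1 − (1 − 0.738)^3 = 0.982
ΔR = 0.982 − 0.738 = 0.244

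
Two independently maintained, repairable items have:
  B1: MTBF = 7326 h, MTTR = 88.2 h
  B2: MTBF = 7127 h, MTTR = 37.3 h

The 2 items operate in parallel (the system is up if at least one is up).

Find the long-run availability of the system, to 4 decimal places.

A(B1) = MTBF/(MTBF+MTTR) = 7326/(7326+88.2) = 0.988104
A(B2) = MTBF/(MTBF+MTTR) = 7127/(7127+37.3) = 0.994794
Parallel availability: 1 − (1 − 0.988104)(1 − 0.994794) = 0.9999

0.9999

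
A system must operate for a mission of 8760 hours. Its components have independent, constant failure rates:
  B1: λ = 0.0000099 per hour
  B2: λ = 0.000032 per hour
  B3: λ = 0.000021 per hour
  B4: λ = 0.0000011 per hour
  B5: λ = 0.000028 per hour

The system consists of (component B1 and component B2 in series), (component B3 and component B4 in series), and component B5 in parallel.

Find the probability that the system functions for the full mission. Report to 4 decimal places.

R(B1) = exp(−0.0000099 × 8760) = 0.916930
R(B2) = exp(−0.000032 × 8760) = 0.755542
R(B3) = exp(−0.000021 × 8760) = 0.831969
R(B4) = exp(−0.0000011 × 8760) = 0.990410
R(B5) = exp(−0.000028 × 8760) = 0.782485
Series (B1 and B2): 0.916930 × 0.755542 = 0.692779
Series (B3 and B4): 0.831969 × 0.990410 = 0.823990
Parallel ([0.692779], [0.823990], and B5): 1 − (1 − 0.692779)(1 − 0.823990)(1 − 0.782485) = 0.9882

0.9882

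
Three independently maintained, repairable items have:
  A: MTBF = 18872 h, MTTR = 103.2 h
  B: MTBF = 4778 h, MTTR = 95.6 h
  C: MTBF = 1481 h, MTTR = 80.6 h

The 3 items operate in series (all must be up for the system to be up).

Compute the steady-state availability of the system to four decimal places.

A(A) = MTBF/(MTBF+MTTR) = 18872/(18872+103.2) = 0.994561
A(B) = MTBF/(MTBF+MTTR) = 4778/(4778+95.6) = 0.980384
A(C) = MTBF/(MTBF+MTTR) = 1481/(1481+80.6) = 0.948386
Series availability: 0.994561 × 0.980384 × 0.948386 = 0.9247

0.9247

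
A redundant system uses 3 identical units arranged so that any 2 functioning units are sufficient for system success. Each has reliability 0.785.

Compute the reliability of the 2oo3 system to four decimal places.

R = Σ_{i=2}^{3} C(3,i) p^i (1−p)^{3−i} with p = 0.785
C(3,2)·0.785^2·0.215^1 = 0.397465
C(3,3)·0.785^3·0.215^0 = 0.483737
Sum = 0.8812

0.8812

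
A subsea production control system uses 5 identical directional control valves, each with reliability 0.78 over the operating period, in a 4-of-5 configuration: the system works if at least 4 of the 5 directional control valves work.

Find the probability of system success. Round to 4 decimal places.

R = Σ_{i=4}^{5} C(5,i) p^i (1−p)^{5−i} with p = 0.78
C(5,4)·0.78^4·0.22^1 = 0.407166
C(5,5)·0.78^5·0.22^0 = 0.288717
Sum = 0.6959

0.6959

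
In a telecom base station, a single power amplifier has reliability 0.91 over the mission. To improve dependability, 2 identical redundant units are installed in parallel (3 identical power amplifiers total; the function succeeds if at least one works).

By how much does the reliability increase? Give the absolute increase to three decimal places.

R_before = 0.91
R_after = 1 − (1 − 0.91)^3 = 0.999
ΔR = 0.999 − 0.91 = 0.089

0.089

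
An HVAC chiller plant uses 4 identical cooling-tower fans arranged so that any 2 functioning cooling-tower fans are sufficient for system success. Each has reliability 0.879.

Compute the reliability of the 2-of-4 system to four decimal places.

0.9936

R = Σ_{i=2}^{4} C(4,i) p^i (1−p)^{4−i} with p = 0.879
C(4,2)·0.879^2·0.121^2 = 0.067873
C(4,3)·0.879^3·0.121^1 = 0.328709
C(4,4)·0.879^4·0.121^0 = 0.596974
Sum = 0.9936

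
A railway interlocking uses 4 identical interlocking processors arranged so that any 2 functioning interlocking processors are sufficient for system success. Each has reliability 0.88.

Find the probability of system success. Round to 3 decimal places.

R = Σ_{i=2}^{4} C(4,i) p^i (1−p)^{4−i} with p = 0.88
C(4,2)·0.88^2·0.12^2 = 0.06691
C(4,3)·0.88^3·0.12^1 = 0.32711
C(4,4)·0.88^4·0.12^0 = 0.59970
Sum = 0.994

0.994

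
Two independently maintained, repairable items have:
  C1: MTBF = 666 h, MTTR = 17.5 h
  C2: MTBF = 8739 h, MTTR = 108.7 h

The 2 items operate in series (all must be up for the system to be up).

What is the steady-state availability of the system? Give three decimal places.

0.962

A(C1) = MTBF/(MTBF+MTTR) = 666/(666+17.5) = 0.974396
A(C2) = MTBF/(MTBF+MTTR) = 8739/(8739+108.7) = 0.987714
Series availability: 0.974396 × 0.987714 = 0.962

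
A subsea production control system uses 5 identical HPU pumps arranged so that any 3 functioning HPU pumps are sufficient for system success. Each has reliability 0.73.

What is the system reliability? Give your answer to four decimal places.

R = Σ_{i=3}^{5} C(5,i) p^i (1−p)^{5−i} with p = 0.73
C(5,3)·0.73^3·0.27^2 = 0.283593
C(5,4)·0.73^4·0.27^1 = 0.383376
C(5,5)·0.73^5·0.27^0 = 0.207307
Sum = 0.8743

0.8743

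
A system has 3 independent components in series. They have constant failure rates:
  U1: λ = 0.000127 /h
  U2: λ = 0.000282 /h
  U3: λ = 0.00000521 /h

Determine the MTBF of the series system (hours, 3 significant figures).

Series of exponential components: λ_sys = Σ λ_i
λ_sys = 0.000127 + 0.000282 + 0.00000521 = 4.1421e-04 /h
MTBF = 1 / λ_sys = 2410 h

2410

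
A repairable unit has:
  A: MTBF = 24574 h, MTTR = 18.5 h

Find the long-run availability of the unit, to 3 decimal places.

0.999

A(A) = MTBF/(MTBF+MTTR) = 24574/(24574+18.5) = 0.999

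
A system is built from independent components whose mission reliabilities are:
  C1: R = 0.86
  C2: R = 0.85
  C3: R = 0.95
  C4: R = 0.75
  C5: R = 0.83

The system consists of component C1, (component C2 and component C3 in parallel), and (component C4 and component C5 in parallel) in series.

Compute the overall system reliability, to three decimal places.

Parallel (C2 and C3): 1 − (1 − 0.85000)(1 − 0.95000) = 0.99250
Parallel (C4 and C5): 1 − (1 − 0.75000)(1 − 0.83000) = 0.95750
Series (C1, [0.99250], and [0.95750]): 0.86000 × 0.99250 × 0.95750 = 0.817

0.817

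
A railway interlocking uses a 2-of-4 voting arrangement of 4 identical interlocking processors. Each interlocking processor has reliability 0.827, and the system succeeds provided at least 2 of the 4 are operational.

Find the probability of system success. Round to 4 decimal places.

R = Σ_{i=2}^{4} C(4,i) p^i (1−p)^{4−i} with p = 0.827
C(4,2)·0.827^2·0.173^2 = 0.122816
C(4,3)·0.827^3·0.173^1 = 0.391402
C(4,4)·0.827^4·0.173^0 = 0.467759
Sum = 0.9820

0.9820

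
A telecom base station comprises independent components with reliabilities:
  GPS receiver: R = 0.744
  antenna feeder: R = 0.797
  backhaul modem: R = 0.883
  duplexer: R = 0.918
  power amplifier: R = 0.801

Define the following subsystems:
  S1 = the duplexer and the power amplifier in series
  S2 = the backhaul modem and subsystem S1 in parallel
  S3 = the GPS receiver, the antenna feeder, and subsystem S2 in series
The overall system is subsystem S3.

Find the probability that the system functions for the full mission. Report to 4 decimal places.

0.5746

Series (duplexer and power amplifier): 0.918000 × 0.801000 = 0.735318
Parallel (backhaul modem and [0.735318]): 1 − (1 − 0.883000)(1 − 0.735318) = 0.969032
Series (GPS receiver, antenna feeder, and [0.969032]): 0.744000 × 0.797000 × 0.969032 = 0.5746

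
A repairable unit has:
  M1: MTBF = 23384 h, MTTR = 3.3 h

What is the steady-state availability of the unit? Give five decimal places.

A(M1) = MTBF/(MTBF+MTTR) = 23384/(23384+3.3) = 0.99986

0.99986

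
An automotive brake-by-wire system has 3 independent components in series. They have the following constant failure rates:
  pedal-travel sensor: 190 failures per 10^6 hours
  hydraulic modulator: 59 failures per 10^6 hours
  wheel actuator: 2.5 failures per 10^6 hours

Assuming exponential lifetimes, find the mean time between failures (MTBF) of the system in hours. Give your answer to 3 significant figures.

3980

Series of exponential components: λ_sys = Σ λ_i
λ_sys = 0.00019 + 0.000059 + 0.0000025 = 2.5150e-04 /h
MTBF = 1 / λ_sys = 3980 h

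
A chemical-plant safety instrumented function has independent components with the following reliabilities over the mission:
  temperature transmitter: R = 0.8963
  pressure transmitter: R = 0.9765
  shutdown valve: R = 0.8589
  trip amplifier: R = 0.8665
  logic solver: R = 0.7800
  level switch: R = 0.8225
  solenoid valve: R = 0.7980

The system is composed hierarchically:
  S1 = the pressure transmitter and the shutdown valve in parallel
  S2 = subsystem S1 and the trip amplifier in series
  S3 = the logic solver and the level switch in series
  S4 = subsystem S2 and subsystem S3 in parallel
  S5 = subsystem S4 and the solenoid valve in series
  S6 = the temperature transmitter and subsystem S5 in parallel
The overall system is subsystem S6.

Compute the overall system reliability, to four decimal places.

0.9750

Parallel (pressure transmitter and shutdown valve): 1 − (1 − 0.976500)(1 − 0.858900) = 0.996684
Series ([0.996684] and trip amplifier): 0.996684 × 0.866500 = 0.863627
Series (logic solver and level switch): 0.780000 × 0.822500 = 0.641550
Parallel ([0.863627] and [0.641550]): 1 − (1 − 0.863627)(1 − 0.641550) = 0.951117
Series ([0.951117] and solenoid valve): 0.951117 × 0.798000 = 0.758991
Parallel (temperature transmitter and [0.758991]): 1 − (1 − 0.896300)(1 − 0.758991) = 0.9750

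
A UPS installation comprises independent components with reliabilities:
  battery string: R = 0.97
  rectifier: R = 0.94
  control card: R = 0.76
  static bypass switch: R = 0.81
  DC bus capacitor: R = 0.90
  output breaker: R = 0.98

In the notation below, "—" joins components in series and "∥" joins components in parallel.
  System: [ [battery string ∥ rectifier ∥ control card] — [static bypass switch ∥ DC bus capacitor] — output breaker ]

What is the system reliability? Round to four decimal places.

0.9610

Parallel (battery string, rectifier, and control card): 1 − (1 − 0.970000)(1 − 0.940000)(1 − 0.760000) = 0.999568
Parallel (static bypass switch and DC bus capacitor): 1 − (1 − 0.810000)(1 − 0.900000) = 0.981000
Series ([0.999568], [0.981000], and output breaker): 0.999568 × 0.981000 × 0.980000 = 0.9610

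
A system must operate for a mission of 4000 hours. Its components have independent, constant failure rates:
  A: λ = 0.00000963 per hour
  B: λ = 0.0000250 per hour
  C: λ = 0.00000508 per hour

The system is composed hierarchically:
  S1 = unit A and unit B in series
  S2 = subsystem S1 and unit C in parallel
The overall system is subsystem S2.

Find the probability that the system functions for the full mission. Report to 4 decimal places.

R(A) = exp(−0.00000963 × 4000) = 0.962212
R(B) = exp(−0.0000250 × 4000) = 0.904837
R(C) = exp(−0.00000508 × 4000) = 0.979885
Series (A and B): 0.962212 × 0.904837 = 0.870645
Parallel ([0.870645] and C): 1 − (1 − 0.870645)(1 − 0.979885) = 0.9974

0.9974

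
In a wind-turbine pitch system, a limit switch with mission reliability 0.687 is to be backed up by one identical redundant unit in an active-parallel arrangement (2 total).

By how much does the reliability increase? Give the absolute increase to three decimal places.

R_before = 0.687
R_after = 1 − (1 − 0.687)^2 = 0.902
ΔR = 0.902 − 0.687 = 0.215

0.215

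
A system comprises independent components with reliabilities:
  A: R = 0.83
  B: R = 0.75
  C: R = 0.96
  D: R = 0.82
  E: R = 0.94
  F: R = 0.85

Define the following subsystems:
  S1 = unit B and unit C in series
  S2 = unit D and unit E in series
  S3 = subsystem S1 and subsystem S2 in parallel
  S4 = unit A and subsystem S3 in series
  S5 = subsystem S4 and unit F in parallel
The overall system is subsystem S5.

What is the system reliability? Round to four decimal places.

0.9665

Series (B and C): 0.750000 × 0.960000 = 0.720000
Series (D and E): 0.820000 × 0.940000 = 0.770800
Parallel ([0.720000] and [0.770800]): 1 − (1 − 0.720000)(1 − 0.770800) = 0.935824
Series (A and [0.935824]): 0.830000 × 0.935824 = 0.776734
Parallel ([0.776734] and F): 1 − (1 − 0.776734)(1 − 0.850000) = 0.9665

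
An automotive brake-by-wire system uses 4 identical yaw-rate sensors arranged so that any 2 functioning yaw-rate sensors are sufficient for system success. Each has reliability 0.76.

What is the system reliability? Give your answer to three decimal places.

R = Σ_{i=2}^{4} C(4,i) p^i (1−p)^{4−i} with p = 0.76
C(4,2)·0.76^2·0.24^2 = 0.19962
C(4,3)·0.76^3·0.24^1 = 0.42142
C(4,4)·0.76^4·0.24^0 = 0.33362
Sum = 0.955

0.955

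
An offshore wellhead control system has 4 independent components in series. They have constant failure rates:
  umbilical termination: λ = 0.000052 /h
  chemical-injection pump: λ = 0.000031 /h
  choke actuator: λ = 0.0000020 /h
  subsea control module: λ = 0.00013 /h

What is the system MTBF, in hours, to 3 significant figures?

Series of exponential components: λ_sys = Σ λ_i
λ_sys = 0.000052 + 0.000031 + 0.0000020 + 0.00013 = 2.1500e-04 /h
MTBF = 1 / λ_sys = 4650 h

4650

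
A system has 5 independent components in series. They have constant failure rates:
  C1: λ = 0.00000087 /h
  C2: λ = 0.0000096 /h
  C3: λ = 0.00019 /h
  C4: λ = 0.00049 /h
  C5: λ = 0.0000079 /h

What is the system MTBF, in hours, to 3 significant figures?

1430

Series of exponential components: λ_sys = Σ λ_i
λ_sys = 0.00000087 + 0.0000096 + 0.00019 + 0.00049 + 0.0000079 = 6.9837e-04 /h
MTBF = 1 / λ_sys = 1430 h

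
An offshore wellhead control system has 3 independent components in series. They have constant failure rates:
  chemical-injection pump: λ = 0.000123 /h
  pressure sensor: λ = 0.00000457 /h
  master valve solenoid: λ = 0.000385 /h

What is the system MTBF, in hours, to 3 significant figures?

1950

Series of exponential components: λ_sys = Σ λ_i
λ_sys = 0.000123 + 0.00000457 + 0.000385 = 5.1257e-04 /h
MTBF = 1 / λ_sys = 1950 h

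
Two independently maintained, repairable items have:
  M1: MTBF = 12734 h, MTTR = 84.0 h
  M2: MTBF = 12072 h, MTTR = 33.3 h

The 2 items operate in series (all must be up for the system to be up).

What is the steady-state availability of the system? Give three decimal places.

A(M1) = MTBF/(MTBF+MTTR) = 12734/(12734+84.0) = 0.993447
A(M2) = MTBF/(MTBF+MTTR) = 12072/(12072+33.3) = 0.997249
Series availability: 0.993447 × 0.997249 = 0.991

0.991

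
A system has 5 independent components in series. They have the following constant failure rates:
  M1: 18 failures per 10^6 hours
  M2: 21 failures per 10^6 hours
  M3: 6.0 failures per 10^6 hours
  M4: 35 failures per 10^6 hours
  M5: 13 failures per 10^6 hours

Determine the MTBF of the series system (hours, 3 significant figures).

10800

Series of exponential components: λ_sys = Σ λ_i
λ_sys = 0.000018 + 0.000021 + 0.0000060 + 0.000035 + 0.000013 = 9.3000e-05 /h
MTBF = 1 / λ_sys = 10800 h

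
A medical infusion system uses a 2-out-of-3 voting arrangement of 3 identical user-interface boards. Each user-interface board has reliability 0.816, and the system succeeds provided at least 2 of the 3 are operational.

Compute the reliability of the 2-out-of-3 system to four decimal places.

0.9109

R = Σ_{i=2}^{3} C(3,i) p^i (1−p)^{3−i} with p = 0.816
C(3,2)·0.816^2·0.184^1 = 0.367553
C(3,3)·0.816^3·0.184^0 = 0.543338
Sum = 0.9109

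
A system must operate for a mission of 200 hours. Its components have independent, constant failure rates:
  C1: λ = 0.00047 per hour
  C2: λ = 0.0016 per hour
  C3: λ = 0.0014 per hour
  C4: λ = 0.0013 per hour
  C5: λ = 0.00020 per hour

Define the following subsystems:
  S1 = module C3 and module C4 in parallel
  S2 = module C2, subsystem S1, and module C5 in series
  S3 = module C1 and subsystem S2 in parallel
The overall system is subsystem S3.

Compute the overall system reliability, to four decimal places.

R(C1) = exp(−0.00047 × 200) = 0.910283
R(C2) = exp(−0.0016 × 200) = 0.726149
R(C3) = exp(−0.0014 × 200) = 0.755784
R(C4) = exp(−0.0013 × 200) = 0.771052
R(C5) = exp(−0.00020 × 200) = 0.960789
Parallel (C3 and C4): 1 − (1 − 0.755784)(1 − 0.771052) = 0.944087
Series (C2, [0.944087], and C5): 0.726149 × 0.944087 × 0.960789 = 0.658667
Parallel (C1 and [0.658667]): 1 − (1 − 0.910283)(1 − 0.658667) = 0.9694

0.9694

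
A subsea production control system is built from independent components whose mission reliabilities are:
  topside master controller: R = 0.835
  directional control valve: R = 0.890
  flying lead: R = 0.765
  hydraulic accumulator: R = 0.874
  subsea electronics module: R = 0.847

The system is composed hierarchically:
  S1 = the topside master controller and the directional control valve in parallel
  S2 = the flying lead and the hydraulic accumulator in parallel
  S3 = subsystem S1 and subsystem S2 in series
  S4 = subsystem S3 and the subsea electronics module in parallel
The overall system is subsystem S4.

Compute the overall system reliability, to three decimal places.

0.993

Parallel (topside master controller and directional control valve): 1 − (1 − 0.83500)(1 − 0.89000) = 0.98185
Parallel (flying lead and hydraulic accumulator): 1 − (1 − 0.76500)(1 − 0.87400) = 0.97039
Series ([0.98185] and [0.97039]): 0.98185 × 0.97039 = 0.95278
Parallel ([0.95278] and subsea electronics module): 1 − (1 − 0.95278)(1 − 0.84700) = 0.993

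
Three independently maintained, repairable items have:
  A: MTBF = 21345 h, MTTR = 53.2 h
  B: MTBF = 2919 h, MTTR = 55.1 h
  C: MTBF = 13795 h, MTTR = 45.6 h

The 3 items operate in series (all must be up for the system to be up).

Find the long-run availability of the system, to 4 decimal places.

A(A) = MTBF/(MTBF+MTTR) = 21345/(21345+53.2) = 0.997514
A(B) = MTBF/(MTBF+MTTR) = 2919/(2919+55.1) = 0.981473
A(C) = MTBF/(MTBF+MTTR) = 13795/(13795+45.6) = 0.996705
Series availability: 0.997514 × 0.981473 × 0.996705 = 0.9758

0.9758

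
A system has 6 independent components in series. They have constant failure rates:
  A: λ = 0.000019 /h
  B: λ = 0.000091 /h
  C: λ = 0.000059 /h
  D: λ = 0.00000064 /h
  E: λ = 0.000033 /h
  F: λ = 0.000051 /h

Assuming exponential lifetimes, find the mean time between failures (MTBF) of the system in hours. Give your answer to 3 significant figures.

Series of exponential components: λ_sys = Σ λ_i
λ_sys = 0.000019 + 0.000091 + 0.000059 + 0.00000064 + 0.000033 + 0.000051 = 2.5364e-04 /h
MTBF = 1 / λ_sys = 3940 h

3940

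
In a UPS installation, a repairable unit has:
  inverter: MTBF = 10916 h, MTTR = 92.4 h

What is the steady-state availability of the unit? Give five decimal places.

0.99161

A(inverter) = MTBF/(MTBF+MTTR) = 10916/(10916+92.4) = 0.99161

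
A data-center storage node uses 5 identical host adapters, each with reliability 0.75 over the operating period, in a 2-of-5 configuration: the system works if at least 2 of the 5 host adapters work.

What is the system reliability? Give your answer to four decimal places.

R = Σ_{i=2}^{5} C(5,i) p^i (1−p)^{5−i} with p = 0.75
C(5,2)·0.75^2·0.25^3 = 0.087891
C(5,3)·0.75^3·0.25^2 = 0.263672
C(5,4)·0.75^4·0.25^1 = 0.395508
C(5,5)·0.75^5·0.25^0 = 0.237305
Sum = 0.9844

0.9844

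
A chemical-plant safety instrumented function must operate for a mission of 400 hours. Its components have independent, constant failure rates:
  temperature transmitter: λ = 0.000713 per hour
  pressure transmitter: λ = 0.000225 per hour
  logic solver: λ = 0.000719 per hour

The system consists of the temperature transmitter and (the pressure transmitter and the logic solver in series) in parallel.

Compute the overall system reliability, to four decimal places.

0.9220

R(temperature transmitter) = exp(−0.000713 × 400) = 0.751864
R(pressure transmitter) = exp(−0.000225 × 400) = 0.913931
R(logic solver) = exp(−0.000719 × 400) = 0.750062
Series (pressure transmitter and logic solver): 0.913931 × 0.750062 = 0.685505
Parallel (temperature transmitter and [0.685505]): 1 − (1 − 0.751864)(1 − 0.685505) = 0.9220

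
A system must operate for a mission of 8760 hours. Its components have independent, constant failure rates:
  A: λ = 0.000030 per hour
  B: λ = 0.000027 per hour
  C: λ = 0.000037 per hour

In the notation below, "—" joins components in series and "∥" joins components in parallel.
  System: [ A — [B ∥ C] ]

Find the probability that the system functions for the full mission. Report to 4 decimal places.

R(A) = exp(−0.000030 × 8760) = 0.768896
R(B) = exp(−0.000027 × 8760) = 0.789370
R(C) = exp(−0.000037 × 8760) = 0.723163
Parallel (B and C): 1 − (1 − 0.789370)(1 − 0.723163) = 0.941690
Series (A and [0.941690]): 0.768896 × 0.941690 = 0.7241

0.7241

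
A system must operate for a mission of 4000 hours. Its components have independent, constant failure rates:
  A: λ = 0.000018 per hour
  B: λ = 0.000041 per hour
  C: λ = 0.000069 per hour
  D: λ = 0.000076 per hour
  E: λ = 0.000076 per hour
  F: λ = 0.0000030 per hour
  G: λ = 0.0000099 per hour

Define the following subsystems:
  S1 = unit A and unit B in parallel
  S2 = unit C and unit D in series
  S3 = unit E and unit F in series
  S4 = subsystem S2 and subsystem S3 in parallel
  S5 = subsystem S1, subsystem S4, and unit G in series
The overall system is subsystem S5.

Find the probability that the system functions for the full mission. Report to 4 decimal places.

0.8377

R(A) = exp(−0.000018 × 4000) = 0.930531
R(B) = exp(−0.000041 × 4000) = 0.848742
R(C) = exp(−0.000069 × 4000) = 0.758813
R(D) = exp(−0.000076 × 4000) = 0.737861
R(E) = exp(−0.000076 × 4000) = 0.737861
R(F) = exp(−0.0000030 × 4000) = 0.988072
R(G) = exp(−0.0000099 × 4000) = 0.961174
Parallel (A and B): 1 − (1 − 0.930531)(1 − 0.848742) = 0.989492
Series (C and D): 0.758813 × 0.737861 = 0.559899
Series (E and F): 0.737861 × 0.988072 = 0.729060
Parallel ([0.559899] and [0.729060]): 1 − (1 − 0.559899)(1 − 0.729060) = 0.880759
Series ([0.989492], [0.880759], and G): 0.989492 × 0.880759 × 0.961174 = 0.8377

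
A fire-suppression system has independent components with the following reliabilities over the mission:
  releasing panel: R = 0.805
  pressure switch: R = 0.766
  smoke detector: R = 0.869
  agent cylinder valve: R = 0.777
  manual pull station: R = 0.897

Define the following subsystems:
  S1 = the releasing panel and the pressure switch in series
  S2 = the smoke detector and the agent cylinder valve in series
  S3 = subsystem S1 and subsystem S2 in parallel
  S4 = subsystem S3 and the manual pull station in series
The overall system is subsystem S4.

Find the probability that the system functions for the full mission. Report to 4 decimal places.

0.7853

Series (releasing panel and pressure switch): 0.805000 × 0.766000 = 0.616630
Series (smoke detector and agent cylinder valve): 0.869000 × 0.777000 = 0.675213
Parallel ([0.616630] and [0.675213]): 1 − (1 − 0.616630)(1 − 0.675213) = 0.875486
Series ([0.875486] and manual pull station): 0.875486 × 0.897000 = 0.7853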